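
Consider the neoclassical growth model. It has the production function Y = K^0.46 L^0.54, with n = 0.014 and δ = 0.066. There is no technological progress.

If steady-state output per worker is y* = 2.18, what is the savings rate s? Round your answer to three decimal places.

s ≈ 0.200

In steady state, investment equals break-even investment: s·k^α = (n + δ)·k.
Since y* = [s/(n + δ)]^(α/(1−α)), we have s/(n + δ) = (y*)^((1−α)/α) = 2.18^1.1739 = 2.4964.
Therefore s = 2.4964 × (n + δ) = 2.4964 × 0.080 = 0.1997.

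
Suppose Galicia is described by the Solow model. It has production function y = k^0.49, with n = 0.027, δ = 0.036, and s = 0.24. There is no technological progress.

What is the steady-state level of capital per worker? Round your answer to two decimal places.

k* ≈ 13.77

In steady state, investment equals break-even investment: s·k^α = (n + δ)·k.
Rearranging, k^(1−α) = s / (n + δ).
k^0.51 = 0.24 / (0.027 + 0.036) = 0.24 / 0.063 = 3.8095
k* = 3.8095^(1/0.51) ≈ 13.7707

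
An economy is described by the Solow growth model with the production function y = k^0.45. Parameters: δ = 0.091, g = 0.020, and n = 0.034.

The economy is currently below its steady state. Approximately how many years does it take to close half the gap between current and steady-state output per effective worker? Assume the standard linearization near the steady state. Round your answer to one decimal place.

Near the steady state the convergence rate is λ = (1 − α)(n + g + δ).
λ = (1 − 0.45) × 0.145 = 0.55 × 0.145 = 0.07975
Half-life = ln 2 / λ = 0.6931 / 0.07975 ≈ 8.69 years

t_½ ≈ 8.7 years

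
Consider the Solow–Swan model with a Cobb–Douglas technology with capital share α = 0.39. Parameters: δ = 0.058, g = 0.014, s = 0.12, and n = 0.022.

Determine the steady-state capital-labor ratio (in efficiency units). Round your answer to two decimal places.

k* = 1.49

At the steady state, Δk = 0, so s·k^α = (n + g + δ)·k.
Rearranging, k^(1−α) = s / (n + g + δ).
k^0.61 = 0.12 / (0.022 + 0.014 + 0.058) = 0.12 / 0.094 = 1.2766
k* = 1.2766^(1/0.61) ≈ 1.4923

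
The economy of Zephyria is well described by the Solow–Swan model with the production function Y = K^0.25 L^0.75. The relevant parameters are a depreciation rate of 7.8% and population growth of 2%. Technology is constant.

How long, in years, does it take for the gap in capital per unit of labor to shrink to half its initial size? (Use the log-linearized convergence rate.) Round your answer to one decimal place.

about 9.4 years

Near the steady state the convergence rate is λ = (1 − α)(n + δ).
λ = (1 − 0.25) × 0.098 = 0.75 × 0.098 = 0.0735
Half-life = ln 2 / λ = 0.6931 / 0.0735 ≈ 9.43 years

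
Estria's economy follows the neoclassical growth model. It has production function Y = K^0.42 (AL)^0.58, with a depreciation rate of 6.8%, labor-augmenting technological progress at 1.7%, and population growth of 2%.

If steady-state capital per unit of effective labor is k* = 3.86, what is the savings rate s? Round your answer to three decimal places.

In steady state, investment equals break-even investment: s·k^α = (n + g + δ)·k.
So s / (n + g + δ) = (k*)^(1−α) = 3.86^0.58 = 2.1889.
Therefore s = 2.1889 × (n + g + δ) = 2.1889 × 0.105 = 0.2298.

s ≈ 0.230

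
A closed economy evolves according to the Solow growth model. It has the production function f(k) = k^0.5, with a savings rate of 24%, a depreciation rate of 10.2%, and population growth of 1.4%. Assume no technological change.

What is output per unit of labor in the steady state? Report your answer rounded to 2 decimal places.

y* ≈ 2.07

In steady state, investment equals break-even investment: s·k^α = (n + δ)·k.
Dividing both sides by k: k^(1−α) = s / (n + δ).
k^0.5 = 0.24 / (0.014 + 0.102) = 0.24 / 0.116 = 2.0690
k* = 2.0690^(1/0.5) ≈ 4.2808
y* = (k*)^α = 4.2808^0.5 ≈ 2.0690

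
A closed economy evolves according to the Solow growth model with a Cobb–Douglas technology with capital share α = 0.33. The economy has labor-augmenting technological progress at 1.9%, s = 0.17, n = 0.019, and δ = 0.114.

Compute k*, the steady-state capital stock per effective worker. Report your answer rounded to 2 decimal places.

k* = 1.18

At the steady state, Δk = 0, so s·k^α = (n + g + δ)·k.
Dividing both sides by k: k^(1−α) = s / (n + g + δ).
k^0.67 = 0.17 / (0.019 + 0.019 + 0.114) = 0.17 / 0.152 = 1.1184
k* = 1.1184^(1/0.67) ≈ 1.1818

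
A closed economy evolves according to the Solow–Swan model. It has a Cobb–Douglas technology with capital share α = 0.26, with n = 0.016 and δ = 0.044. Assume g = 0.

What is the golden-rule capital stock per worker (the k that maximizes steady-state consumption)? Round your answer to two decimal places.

k_gold ≈ 7.25

The golden rule sets f'(k) = n + δ, i.e. α·k^(α−1) = n + δ.
So k^(1−α) = α / (n + δ) = 0.26 / 0.060 = 4.3333.
k_gold = 4.3333^(1/0.74) ≈ 7.2538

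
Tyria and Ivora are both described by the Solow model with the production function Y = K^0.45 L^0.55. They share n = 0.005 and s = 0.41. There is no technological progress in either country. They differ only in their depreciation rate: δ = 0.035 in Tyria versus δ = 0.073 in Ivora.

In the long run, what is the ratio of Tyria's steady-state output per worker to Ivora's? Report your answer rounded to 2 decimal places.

Steady-state y* = [s/(n + δ)]^(α/(1−α)), so the ratio is [ (s_T/(n + δ)_T) / (s_I/(n + δ)_I) ]^0.8182.
s_T/(n + δ)_T = 0.41/0.040 = 10.2500; s_I/(n + δ)_I = 0.41/0.078 = 5.2564.
Ratio = (10.2500/5.2564)^0.8182 = 1.9500^0.8182 ≈ 1.7271

y*_T / y*_I ≈ 1.73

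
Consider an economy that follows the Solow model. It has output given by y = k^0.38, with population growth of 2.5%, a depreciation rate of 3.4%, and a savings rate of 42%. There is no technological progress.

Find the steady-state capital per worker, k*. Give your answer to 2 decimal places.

k* = 23.70

At the steady state, Δk = 0, so s·k^α = (n + δ)·k.
Dividing both sides by k: k^(1−α) = s / (n + δ).
k^0.62 = 0.42 / (0.025 + 0.034) = 0.42 / 0.059 = 7.1186
k* = 7.1186^(1/0.62) ≈ 23.7045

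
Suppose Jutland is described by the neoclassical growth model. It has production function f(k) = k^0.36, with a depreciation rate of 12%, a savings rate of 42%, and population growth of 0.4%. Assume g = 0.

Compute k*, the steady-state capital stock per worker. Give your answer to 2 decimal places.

k* ≈ 6.73

In steady state, investment equals break-even investment: s·k^α = (n + δ)·k.
Dividing both sides by k: k^(1−α) = s / (n + δ).
k^0.64 = 0.42 / (0.004 + 0.120) = 0.42 / 0.124 = 3.3871
k* = 3.3871^(1/0.64) ≈ 6.7275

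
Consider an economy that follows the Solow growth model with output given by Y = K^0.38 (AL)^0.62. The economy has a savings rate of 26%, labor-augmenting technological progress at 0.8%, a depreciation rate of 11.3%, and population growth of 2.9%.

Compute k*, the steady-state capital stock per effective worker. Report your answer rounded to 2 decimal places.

In steady state, investment equals break-even investment: s·k^α = (n + g + δ)·k.
Rearranging, k^(1−α) = s / (n + g + δ).
k^0.62 = 0.26 / (0.029 + 0.008 + 0.113) = 0.26 / 0.150 = 1.7333
k* = 1.7333^(1/0.62) ≈ 2.4282

k* ≈ 2.43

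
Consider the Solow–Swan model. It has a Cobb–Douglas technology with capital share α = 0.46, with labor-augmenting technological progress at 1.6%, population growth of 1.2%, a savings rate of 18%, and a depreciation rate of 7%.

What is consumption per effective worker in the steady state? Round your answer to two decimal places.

In steady state, investment equals break-even investment: s·k^α = (n + g + δ)·k.
Dividing both sides by k: k^(1−α) = s / (n + g + δ).
k^0.54 = 0.18 / (0.012 + 0.016 + 0.070) = 0.18 / 0.098 = 1.8367
k* = 1.8367^(1/0.54) ≈ 3.0829
y* = (k*)^α = 3.0829^0.46 ≈ 1.6785
c* = (1 − s)·y* = (1 − 0.18) × 1.6785 ≈ 1.3764

c* ≈ 1.38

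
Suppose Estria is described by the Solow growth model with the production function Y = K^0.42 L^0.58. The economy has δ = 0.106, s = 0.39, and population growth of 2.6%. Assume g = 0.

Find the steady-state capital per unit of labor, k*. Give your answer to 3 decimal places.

k* ≈ 6.474

Steady state requires s·f(k) = (n + δ)·k, i.e. s·k^α = (n + δ)·k.
Rearranging, k^(1−α) = s / (n + δ).
k^0.58 = 0.39 / (0.026 + 0.106) = 0.39 / 0.132 = 2.9545
k* = 2.9545^(1/0.58) ≈ 6.4741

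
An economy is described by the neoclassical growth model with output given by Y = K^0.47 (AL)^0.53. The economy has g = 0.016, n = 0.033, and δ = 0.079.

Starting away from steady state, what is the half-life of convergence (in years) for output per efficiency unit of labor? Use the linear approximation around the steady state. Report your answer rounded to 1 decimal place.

Near the steady state the convergence rate is λ = (1 − α)(n + g + δ).
λ = (1 − 0.47) × 0.128 = 0.53 × 0.128 = 0.06784
Half-life = ln 2 / λ = 0.6931 / 0.06784 ≈ 10.22 years

half-life ≈ 10.2 years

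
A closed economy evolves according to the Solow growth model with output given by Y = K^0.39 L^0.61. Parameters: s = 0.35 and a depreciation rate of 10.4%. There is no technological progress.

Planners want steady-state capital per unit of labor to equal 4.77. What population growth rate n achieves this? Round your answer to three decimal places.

At the steady state, Δk = 0, so s·k^α = (n + δ)·k.
So s / (n + δ) = (k*)^(1−α) = 4.77^0.61 = 2.5936.
Therefore n + δ = s / 2.5936 = 0.35 / 2.5936 = 0.1349, so n = 0.1349 − 0.104 = 0.0309.

n ≈ 0.031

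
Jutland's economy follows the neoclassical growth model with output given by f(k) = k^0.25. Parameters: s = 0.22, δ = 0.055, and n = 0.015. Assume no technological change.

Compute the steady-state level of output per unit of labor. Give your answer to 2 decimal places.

y* ≈ 1.46

In steady state, investment equals break-even investment: s·k^α = (n + δ)·k.
Dividing both sides by k: k^(1−α) = s / (n + δ).
k^0.75 = 0.22 / (0.015 + 0.055) = 0.22 / 0.070 = 3.1429
k* = 3.1429^(1/0.75) ≈ 4.6037
y* = (k*)^α = 4.6037^0.25 ≈ 1.4648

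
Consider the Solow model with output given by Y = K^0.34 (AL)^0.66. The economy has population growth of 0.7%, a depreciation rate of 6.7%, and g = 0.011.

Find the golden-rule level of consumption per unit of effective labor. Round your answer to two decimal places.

c_gold ≈ 1.35

At the golden rule, f'(k) = n + g + δ, so α·k^(α−1) = n + g + δ and k_gold = (α/(n + g + δ))^(1/(1−α)).
k_gold = (0.34/0.085)^(1/0.66) = 4.0000^1.5152 ≈ 8.1704
c_gold = f(k_gold) − (n + g + δ)·k_gold = 2.0425 − 0.085×8.1704 ≈ 1.3480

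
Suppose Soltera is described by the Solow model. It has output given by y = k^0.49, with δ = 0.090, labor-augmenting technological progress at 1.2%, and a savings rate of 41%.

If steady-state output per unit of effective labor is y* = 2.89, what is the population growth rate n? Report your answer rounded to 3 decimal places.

n ≈ 0.034

At the steady state, Δk = 0, so s·k^α = (n + g + δ)·k.
Since y* = [s/(n + g + δ)]^(α/(1−α)), we have s/(n + g + δ) = (y*)^((1−α)/α) = 2.89^1.0408 = 3.0179.
Therefore n + g + δ = s / 3.0179 = 0.41 / 3.0179 = 0.1359, so n = 0.1359 − 0.102 = 0.0339.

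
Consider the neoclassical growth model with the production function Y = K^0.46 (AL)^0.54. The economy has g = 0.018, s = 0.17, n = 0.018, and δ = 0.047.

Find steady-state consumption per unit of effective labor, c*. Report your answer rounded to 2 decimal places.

c* ≈ 1.53

At the steady state, Δk = 0, so s·k^α = (n + g + δ)·k.
Rearranging, k^(1−α) = s / (n + g + δ).
k^0.54 = 0.17 / (0.018 + 0.018 + 0.047) = 0.17 / 0.083 = 2.0482
k* = 2.0482^(1/0.54) ≈ 3.7724
y* = (k*)^α = 3.7724^0.46 ≈ 1.8418
c* = (1 − s)·y* = (1 − 0.17) × 1.8418 ≈ 1.5287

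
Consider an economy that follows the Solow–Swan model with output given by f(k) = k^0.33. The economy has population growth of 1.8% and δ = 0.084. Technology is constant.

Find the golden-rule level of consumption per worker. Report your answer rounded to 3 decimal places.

At the golden rule, f'(k) = n + δ, so α·k^(α−1) = n + δ and k_gold = (α/(n + δ))^(1/(1−α)).
k_gold = (0.33/0.102)^(1/0.67) = 3.2353^1.4925 ≈ 5.7683
c_gold = f(k_gold) − (n + δ)·k_gold = 1.7830 − 0.102×5.7683 ≈ 1.1946

c_gold ≈ 1.195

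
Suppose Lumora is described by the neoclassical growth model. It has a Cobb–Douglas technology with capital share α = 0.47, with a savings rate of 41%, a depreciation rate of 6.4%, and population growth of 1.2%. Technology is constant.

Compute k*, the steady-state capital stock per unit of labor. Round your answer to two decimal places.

At the steady state, Δk = 0, so s·k^α = (n + δ)·k.
Dividing both sides by k: k^(1−α) = s / (n + δ).
k^0.53 = 0.41 / (0.012 + 0.064) = 0.41 / 0.076 = 5.3947
k* = 5.3947^(1/0.53) ≈ 24.0475

k* ≈ 24.05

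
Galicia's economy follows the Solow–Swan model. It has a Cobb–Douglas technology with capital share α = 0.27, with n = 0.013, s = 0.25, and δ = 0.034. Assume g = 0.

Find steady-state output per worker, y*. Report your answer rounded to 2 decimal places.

y* = 1.86

In steady state, investment equals break-even investment: s·k^α = (n + δ)·k.
Rearranging, k^(1−α) = s / (n + δ).
k^0.73 = 0.25 / (0.013 + 0.034) = 0.25 / 0.047 = 5.3191
k* = 5.3191^(1/0.73) ≈ 9.8696
y* = (k*)^α = 9.8696^0.27 ≈ 1.8555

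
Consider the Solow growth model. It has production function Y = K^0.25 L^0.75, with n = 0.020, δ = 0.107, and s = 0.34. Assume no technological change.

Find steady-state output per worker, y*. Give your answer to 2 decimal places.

At the steady state, Δk = 0, so s·k^α = (n + δ)·k.
Dividing both sides by k: k^(1−α) = s / (n + δ).
k^0.75 = 0.34 / (0.020 + 0.107) = 0.34 / 0.127 = 2.6772
k* = 2.6772^(1/0.75) ≈ 3.7174
y* = (k*)^α = 3.7174^0.25 ≈ 1.3885

y* = 1.39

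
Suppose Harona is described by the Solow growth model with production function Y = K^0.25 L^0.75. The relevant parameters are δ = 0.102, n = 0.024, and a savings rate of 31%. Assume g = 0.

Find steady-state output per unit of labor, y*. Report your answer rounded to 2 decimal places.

y* = 1.35

At the steady state, Δk = 0, so s·k^α = (n + δ)·k.
Rearranging, k^(1−α) = s / (n + δ).
k^0.75 = 0.31 / (0.024 + 0.102) = 0.31 / 0.126 = 2.4603
k* = 2.4603^(1/0.75) ≈ 3.3214
y* = (k*)^α = 3.3214^0.25 ≈ 1.3500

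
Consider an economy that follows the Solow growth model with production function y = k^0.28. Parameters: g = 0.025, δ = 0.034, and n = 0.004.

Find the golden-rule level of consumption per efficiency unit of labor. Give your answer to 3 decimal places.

At the golden rule, f'(k) = n + g + δ, so α·k^(α−1) = n + g + δ and k_gold = (α/(n + g + δ))^(1/(1−α)).
k_gold = (0.28/0.063)^(1/0.72) = 4.4444^1.3889 ≈ 7.9387
c_gold = f(k_gold) − (n + g + δ)·k_gold = 1.7862 − 0.063×7.9387 ≈ 1.2861

c_gold ≈ 1.286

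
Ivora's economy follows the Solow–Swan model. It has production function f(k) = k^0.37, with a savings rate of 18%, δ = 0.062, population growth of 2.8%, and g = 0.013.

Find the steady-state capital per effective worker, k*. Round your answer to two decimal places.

In steady state, investment equals break-even investment: s·k^α = (n + g + δ)·k.
Dividing both sides by k: k^(1−α) = s / (n + g + δ).
k^0.63 = 0.18 / (0.028 + 0.013 + 0.062) = 0.18 / 0.103 = 1.7476
k* = 1.7476^(1/0.63) ≈ 2.4257

k* = 2.43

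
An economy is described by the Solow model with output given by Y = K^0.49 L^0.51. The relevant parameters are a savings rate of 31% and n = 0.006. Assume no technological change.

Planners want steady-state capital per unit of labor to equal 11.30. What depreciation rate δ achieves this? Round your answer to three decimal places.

δ ≈ 0.084

Steady state requires s·f(k) = (n + δ)·k, i.e. s·k^α = (n + δ)·k.
So s / (n + δ) = (k*)^(1−α) = 11.30^0.51 = 3.4441.
Therefore n + δ = s / 3.4441 = 0.31 / 3.4441 = 0.0900, so δ = 0.0900 − 0.006 = 0.0840.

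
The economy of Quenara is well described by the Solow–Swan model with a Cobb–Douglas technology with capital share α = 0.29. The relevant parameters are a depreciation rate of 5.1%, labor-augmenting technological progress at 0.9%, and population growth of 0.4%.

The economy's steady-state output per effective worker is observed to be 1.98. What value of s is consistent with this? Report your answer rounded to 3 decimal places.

At the steady state, Δk = 0, so s·k^α = (n + g + δ)·k.
Since y* = [s/(n + g + δ)]^(α/(1−α)), we have s/(n + g + δ) = (y*)^((1−α)/α) = 1.98^2.4483 = 5.3251.
Therefore s = 5.3251 × (n + g + δ) = 5.3251 × 0.064 = 0.3408.

s ≈ 0.341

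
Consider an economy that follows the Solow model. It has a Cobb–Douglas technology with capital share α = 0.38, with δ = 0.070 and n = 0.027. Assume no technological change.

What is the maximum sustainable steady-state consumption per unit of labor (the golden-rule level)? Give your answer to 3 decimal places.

At the golden rule, f'(k) = n + δ, so α·k^(α−1) = n + δ and k_gold = (α/(n + δ))^(1/(1−α)).
k_gold = (0.38/0.097)^(1/0.62) = 3.9175^1.6129 ≈ 9.0462
c_gold = f(k_gold) − (n + δ)·k_gold = 2.3092 − 0.097×9.0462 ≈ 1.4317

c_gold ≈ 1.432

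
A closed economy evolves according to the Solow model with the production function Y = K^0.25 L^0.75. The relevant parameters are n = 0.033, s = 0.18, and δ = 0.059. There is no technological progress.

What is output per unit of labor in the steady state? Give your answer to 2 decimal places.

In steady state, investment equals break-even investment: s·k^α = (n + δ)·k.
Dividing both sides by k: k^(1−α) = s / (n + δ).
k^0.75 = 0.18 / (0.033 + 0.059) = 0.18 / 0.092 = 1.9565
k* = 1.9565^(1/0.75) ≈ 2.4470
y* = (k*)^α = 2.4470^0.25 ≈ 1.2507

y* = 1.25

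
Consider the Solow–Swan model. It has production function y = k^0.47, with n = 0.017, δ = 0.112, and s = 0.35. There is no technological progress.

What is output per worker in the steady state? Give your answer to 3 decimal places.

y* ≈ 2.423

At the steady state, Δk = 0, so s·k^α = (n + δ)·k.
Dividing both sides by k: k^(1−α) = s / (n + δ).
k^0.53 = 0.35 / (0.017 + 0.112) = 0.35 / 0.129 = 2.7132
k* = 2.7132^(1/0.53) ≈ 6.5749
y* = (k*)^α = 6.5749^0.47 ≈ 2.4233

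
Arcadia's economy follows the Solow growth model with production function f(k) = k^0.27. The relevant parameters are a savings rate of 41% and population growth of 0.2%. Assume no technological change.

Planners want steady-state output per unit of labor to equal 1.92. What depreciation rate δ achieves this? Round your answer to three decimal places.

In steady state, investment equals break-even investment: s·k^α = (n + δ)·k.
Since y* = [s/(n + δ)]^(α/(1−α)), we have s/(n + δ) = (y*)^((1−α)/α) = 1.92^2.7037 = 5.8339.
Therefore n + δ = s / 5.8339 = 0.41 / 5.8339 = 0.0703, so δ = 0.0703 − 0.002 = 0.0683.

δ ≈ 0.068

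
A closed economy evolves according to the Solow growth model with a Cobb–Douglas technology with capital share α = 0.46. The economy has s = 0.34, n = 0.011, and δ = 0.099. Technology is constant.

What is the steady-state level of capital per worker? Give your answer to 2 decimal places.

In steady state, investment equals break-even investment: s·k^α = (n + δ)·k.
Rearranging, k^(1−α) = s / (n + δ).
k^0.54 = 0.34 / (0.011 + 0.099) = 0.34 / 0.110 = 3.0909
k* = 3.0909^(1/0.54) ≈ 8.0829

k* ≈ 8.08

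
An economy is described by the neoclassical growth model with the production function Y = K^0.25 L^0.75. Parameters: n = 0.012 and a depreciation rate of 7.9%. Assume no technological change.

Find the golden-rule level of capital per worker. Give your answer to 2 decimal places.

The golden rule sets f'(k) = n + δ, i.e. α·k^(α−1) = n + δ.
So k^(1−α) = α / (n + δ) = 0.25 / 0.091 = 2.7473.
k_gold = 2.7473^(1/0.75) ≈ 3.8478

k_gold ≈ 3.85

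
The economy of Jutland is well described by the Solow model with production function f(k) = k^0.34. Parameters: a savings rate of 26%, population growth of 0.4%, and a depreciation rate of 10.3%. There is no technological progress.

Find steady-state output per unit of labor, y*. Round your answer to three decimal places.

At the steady state, Δk = 0, so s·k^α = (n + δ)·k.
Dividing both sides by k: k^(1−α) = s / (n + δ).
k^0.66 = 0.26 / (0.004 + 0.103) = 0.26 / 0.107 = 2.4299
k* = 2.4299^(1/0.66) ≈ 3.8391
y* = (k*)^α = 3.8391^0.34 ≈ 1.5799

y* ≈ 1.580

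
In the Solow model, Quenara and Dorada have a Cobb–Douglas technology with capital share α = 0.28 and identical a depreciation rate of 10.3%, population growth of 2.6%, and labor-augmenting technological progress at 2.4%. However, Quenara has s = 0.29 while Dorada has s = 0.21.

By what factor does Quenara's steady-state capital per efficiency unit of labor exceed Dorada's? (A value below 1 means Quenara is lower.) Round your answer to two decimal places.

Steady-state k* = [s/(n + g + δ)]^(1/(1−α)), so the ratio is [ (s_Q/(n + g + δ)_Q) / (s_D/(n + g + δ)_D) ]^1.3889.
s_Q/(n + g + δ)_Q = 0.29/0.153 = 1.8954; s_D/(n + g + δ)_D = 0.21/0.153 = 1.3725.
Ratio = (1.8954/1.3725)^1.3889 = 1.3810^1.3889 ≈ 1.5657

k*_Q / k*_D ≈ 1.57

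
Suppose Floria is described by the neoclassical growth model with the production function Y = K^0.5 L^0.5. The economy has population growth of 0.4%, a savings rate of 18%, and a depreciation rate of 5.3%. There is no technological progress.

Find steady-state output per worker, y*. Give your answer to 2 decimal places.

At the steady state, Δk = 0, so s·k^α = (n + δ)·k.
Dividing both sides by k: k^(1−α) = s / (n + δ).
k^0.5 = 0.18 / (0.004 + 0.053) = 0.18 / 0.057 = 3.1579
k* = 3.1579^(1/0.5) ≈ 9.9723
y* = (k*)^α = 9.9723^0.5 ≈ 3.1579

y* = 3.16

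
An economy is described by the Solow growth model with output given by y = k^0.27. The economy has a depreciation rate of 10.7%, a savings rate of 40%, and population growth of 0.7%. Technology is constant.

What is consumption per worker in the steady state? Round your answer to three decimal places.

Steady state requires s·f(k) = (n + δ)·k, i.e. s·k^α = (n + δ)·k.
Dividing both sides by k: k^(1−α) = s / (n + δ).
k^0.73 = 0.40 / (0.007 + 0.107) = 0.40 / 0.114 = 3.5088
k* = 3.5088^(1/0.73) ≈ 5.5820
y* = (k*)^α = 5.5820^0.27 ≈ 1.5909
c* = (1 − s)·y* = (1 − 0.40) × 1.5909 ≈ 0.9545

c* = 0.955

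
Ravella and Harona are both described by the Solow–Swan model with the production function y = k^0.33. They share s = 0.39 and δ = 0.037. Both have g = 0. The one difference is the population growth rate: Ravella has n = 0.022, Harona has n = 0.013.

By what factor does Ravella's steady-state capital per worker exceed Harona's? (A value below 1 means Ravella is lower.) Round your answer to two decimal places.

ratio ≈ 0.78

Steady-state k* = [s/(n + δ)]^(1/(1−α)), so the ratio is [ (s_R/(n + δ)_R) / (s_H/(n + δ)_H) ]^1.4925.
s_R/(n + δ)_R = 0.39/0.059 = 6.6102; s_H/(n + δ)_H = 0.39/0.050 = 7.8000.
Ratio = (6.6102/7.8000)^1.4925 = 0.8475^1.4925 ≈ 0.7812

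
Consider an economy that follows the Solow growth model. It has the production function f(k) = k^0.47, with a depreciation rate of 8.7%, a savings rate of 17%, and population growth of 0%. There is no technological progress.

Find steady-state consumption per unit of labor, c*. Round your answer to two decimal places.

Steady state requires s·f(k) = (n + δ)·k, i.e. s·k^α = (n + δ)·k.
Dividing both sides by k: k^(1−α) = s / (n + δ).
k^0.53 = 0.17 / (0.000 + 0.087) = 0.17 / 0.087 = 1.9540
k* = 1.9540^(1/0.53) ≈ 3.5393
y* = (k*)^α = 3.5393^0.47 ≈ 1.8113
c* = (1 − s)·y* = (1 − 0.17) × 1.8113 ≈ 1.5034

c* ≈ 1.50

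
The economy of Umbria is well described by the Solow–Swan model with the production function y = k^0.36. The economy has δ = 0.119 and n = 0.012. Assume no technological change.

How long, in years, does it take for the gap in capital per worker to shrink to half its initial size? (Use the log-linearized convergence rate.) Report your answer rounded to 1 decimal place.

Near the steady state the convergence rate is λ = (1 − α)(n + δ).
λ = (1 − 0.36) × 0.131 = 0.64 × 0.131 = 0.08384
Half-life = ln 2 / λ = 0.6931 / 0.08384 ≈ 8.27 years

t_½ ≈ 8.3 years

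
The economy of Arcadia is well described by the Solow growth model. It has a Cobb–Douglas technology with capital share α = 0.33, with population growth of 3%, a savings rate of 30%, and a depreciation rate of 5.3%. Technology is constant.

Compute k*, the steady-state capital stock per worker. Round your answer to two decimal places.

k* ≈ 6.81

Steady state requires s·f(k) = (n + δ)·k, i.e. s·k^α = (n + δ)·k.
Dividing both sides by k: k^(1−α) = s / (n + δ).
k^0.67 = 0.30 / (0.030 + 0.053) = 0.30 / 0.083 = 3.6145
k* = 3.6145^(1/0.67) ≈ 6.8062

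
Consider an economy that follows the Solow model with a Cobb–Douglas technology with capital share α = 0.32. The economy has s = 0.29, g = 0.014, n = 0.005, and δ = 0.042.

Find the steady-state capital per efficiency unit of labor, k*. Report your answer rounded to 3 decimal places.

k* = 9.901

At the steady state, Δk = 0, so s·k^α = (n + g + δ)·k.
Dividing both sides by k: k^(1−α) = s / (n + g + δ).
k^0.68 = 0.29 / (0.005 + 0.014 + 0.042) = 0.29 / 0.061 = 4.7541
k* = 4.7541^(1/0.68) ≈ 9.9012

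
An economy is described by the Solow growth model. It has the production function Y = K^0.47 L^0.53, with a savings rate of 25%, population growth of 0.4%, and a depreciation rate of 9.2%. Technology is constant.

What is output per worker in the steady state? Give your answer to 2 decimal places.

y* = 2.34

Steady state requires s·f(k) = (n + δ)·k, i.e. s·k^α = (n + δ)·k.
Rearranging, k^(1−α) = s / (n + δ).
k^0.53 = 0.25 / (0.004 + 0.092) = 0.25 / 0.096 = 2.6042
k* = 2.6042^(1/0.53) ≈ 6.0854
y* = (k*)^α = 6.0854^0.47 ≈ 2.3368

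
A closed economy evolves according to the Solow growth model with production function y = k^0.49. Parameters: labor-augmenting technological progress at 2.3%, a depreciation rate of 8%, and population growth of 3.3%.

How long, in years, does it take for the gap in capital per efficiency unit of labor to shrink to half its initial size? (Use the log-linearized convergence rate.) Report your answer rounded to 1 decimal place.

Near the steady state the convergence rate is λ = (1 − α)(n + g + δ).
λ = (1 − 0.49) × 0.136 = 0.51 × 0.136 = 0.06936
Half-life = ln 2 / λ = 0.6931 / 0.06936 ≈ 9.99 years

about 10.0 years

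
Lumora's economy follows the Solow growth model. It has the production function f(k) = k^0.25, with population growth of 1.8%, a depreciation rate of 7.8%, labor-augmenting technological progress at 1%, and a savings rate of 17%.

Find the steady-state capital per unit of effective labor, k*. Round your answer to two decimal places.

In steady state, investment equals break-even investment: s·k^α = (n + g + δ)·k.
Dividing both sides by k: k^(1−α) = s / (n + g + δ).
k^0.75 = 0.17 / (0.018 + 0.010 + 0.078) = 0.17 / 0.106 = 1.6038
k* = 1.6038^(1/0.75) ≈ 1.8773

k* ≈ 1.88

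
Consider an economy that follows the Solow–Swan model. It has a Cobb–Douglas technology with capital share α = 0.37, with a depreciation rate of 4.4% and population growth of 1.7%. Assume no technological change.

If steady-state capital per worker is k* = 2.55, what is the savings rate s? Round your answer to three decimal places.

s ≈ 0.110

At the steady state, Δk = 0, so s·k^α = (n + δ)·k.
So s / (n + δ) = (k*)^(1−α) = 2.55^0.63 = 1.8035.
Therefore s = 1.8035 × (n + δ) = 1.8035 × 0.061 = 0.1100.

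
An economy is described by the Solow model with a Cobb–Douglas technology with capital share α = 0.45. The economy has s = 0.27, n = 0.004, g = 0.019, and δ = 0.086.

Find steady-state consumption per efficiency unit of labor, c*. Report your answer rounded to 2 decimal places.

At the steady state, Δk = 0, so s·k^α = (n + g + δ)·k.
Dividing both sides by k: k^(1−α) = s / (n + g + δ).
k^0.55 = 0.27 / (0.004 + 0.019 + 0.086) = 0.27 / 0.109 = 2.4771
k* = 2.4771^(1/0.55) ≈ 5.2031
y* = (k*)^α = 5.2031^0.45 ≈ 2.1005
c* = (1 − s)·y* = (1 − 0.27) × 2.1005 ≈ 1.5334

c* ≈ 1.53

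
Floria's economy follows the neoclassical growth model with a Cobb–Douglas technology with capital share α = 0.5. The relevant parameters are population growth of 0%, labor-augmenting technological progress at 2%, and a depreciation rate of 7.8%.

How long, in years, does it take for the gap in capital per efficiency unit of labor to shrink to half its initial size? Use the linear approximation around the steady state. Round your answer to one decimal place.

half-life ≈ 14.1 years

Near the steady state the convergence rate is λ = (1 − α)(n + g + δ).
λ = (1 − 0.5) × 0.098 = 0.5 × 0.098 = 0.0490
Half-life = ln 2 / λ = 0.6931 / 0.0490 ≈ 14.14 years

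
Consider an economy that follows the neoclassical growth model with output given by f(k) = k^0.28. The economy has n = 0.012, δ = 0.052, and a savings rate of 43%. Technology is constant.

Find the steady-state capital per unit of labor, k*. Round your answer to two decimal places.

At the steady state, Δk = 0, so s·k^α = (n + δ)·k.
Rearranging, k^(1−α) = s / (n + δ).
k^0.72 = 0.43 / (0.012 + 0.052) = 0.43 / 0.064 = 6.7188
k* = 6.7188^(1/0.72) ≈ 14.0934

k* ≈ 14.09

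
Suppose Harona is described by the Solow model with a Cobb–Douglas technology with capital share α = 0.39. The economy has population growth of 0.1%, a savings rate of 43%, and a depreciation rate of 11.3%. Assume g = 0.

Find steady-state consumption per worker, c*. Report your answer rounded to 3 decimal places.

c* ≈ 1.332

Steady state requires s·f(k) = (n + δ)·k, i.e. s·k^α = (n + δ)·k.
Dividing both sides by k: k^(1−α) = s / (n + δ).
k^0.61 = 0.43 / (0.001 + 0.113) = 0.43 / 0.114 = 3.7719
k* = 3.7719^(1/0.61) ≈ 8.8142
y* = (k*)^α = 8.8142^0.39 ≈ 2.3368
c* = (1 − s)·y* = (1 − 0.43) × 2.3368 ≈ 1.3320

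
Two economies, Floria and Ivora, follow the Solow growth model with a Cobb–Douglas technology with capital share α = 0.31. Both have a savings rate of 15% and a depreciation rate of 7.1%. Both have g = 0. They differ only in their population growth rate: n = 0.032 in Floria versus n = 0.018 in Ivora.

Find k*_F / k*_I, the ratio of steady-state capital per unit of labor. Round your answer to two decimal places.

ratio ≈ 0.81

Steady-state k* = [s/(n + δ)]^(1/(1−α)), so the ratio is [ (s_F/(n + δ)_F) / (s_I/(n + δ)_I) ]^1.4493.
s_F/(n + δ)_F = 0.15/0.103 = 1.4563; s_I/(n + δ)_I = 0.15/0.089 = 1.6854.
Ratio = (1.4563/1.6854)^1.4493 = 0.8641^1.4493 ≈ 0.8092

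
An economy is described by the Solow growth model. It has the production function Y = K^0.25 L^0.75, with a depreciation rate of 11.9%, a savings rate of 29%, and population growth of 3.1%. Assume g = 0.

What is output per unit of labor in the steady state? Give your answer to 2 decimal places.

Steady state requires s·f(k) = (n + δ)·k, i.e. s·k^α = (n + δ)·k.
Rearranging, k^(1−α) = s / (n + δ).
k^0.75 = 0.29 / (0.031 + 0.119) = 0.29 / 0.150 = 1.9333
k* = 1.9333^(1/0.75) ≈ 2.4084
y* = (k*)^α = 2.4084^0.25 ≈ 1.2458

y* ≈ 1.25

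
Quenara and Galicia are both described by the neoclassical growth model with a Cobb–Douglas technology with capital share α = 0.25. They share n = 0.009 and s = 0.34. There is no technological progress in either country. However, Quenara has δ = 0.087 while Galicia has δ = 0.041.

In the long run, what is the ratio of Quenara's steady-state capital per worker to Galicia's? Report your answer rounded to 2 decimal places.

Steady-state k* = [s/(n + δ)]^(1/(1−α)), so the ratio is [ (s_Q/(n + δ)_Q) / (s_G/(n + δ)_G) ]^1.3333.
s_Q/(n + δ)_Q = 0.34/0.096 = 3.5417; s_G/(n + δ)_G = 0.34/0.050 = 6.8000.
Ratio = (3.5417/6.8000)^1.3333 = 0.5208^1.3333 ≈ 0.4190

k*_Q / k*_G ≈ 0.42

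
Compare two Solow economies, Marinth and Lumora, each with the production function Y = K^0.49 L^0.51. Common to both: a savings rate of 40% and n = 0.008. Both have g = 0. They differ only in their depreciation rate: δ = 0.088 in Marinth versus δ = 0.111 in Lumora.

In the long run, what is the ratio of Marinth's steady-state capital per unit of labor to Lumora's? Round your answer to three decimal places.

Steady-state k* = [s/(n + δ)]^(1/(1−α)), so the ratio is [ (s_M/(n + δ)_M) / (s_L/(n + δ)_L) ]^1.9608.
s_M/(n + δ)_M = 0.40/0.096 = 4.1667; s_L/(n + δ)_L = 0.40/0.119 = 3.3613.
Ratio = (4.1667/3.3613)^1.9608 = 1.2396^1.9608 ≈ 1.5237

k*_M / k*_L ≈ 1.524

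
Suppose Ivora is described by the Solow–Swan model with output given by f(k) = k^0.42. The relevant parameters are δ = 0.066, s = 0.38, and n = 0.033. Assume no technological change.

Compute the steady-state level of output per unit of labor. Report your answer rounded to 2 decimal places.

Steady state requires s·f(k) = (n + δ)·k, i.e. s·k^α = (n + δ)·k.
Rearranging, k^(1−α) = s / (n + δ).
k^0.58 = 0.38 / (0.033 + 0.066) = 0.38 / 0.099 = 3.8384
k* = 3.8384^(1/0.58) ≈ 10.1661
y* = (k*)^α = 10.1661^0.42 ≈ 2.6485

y* = 2.65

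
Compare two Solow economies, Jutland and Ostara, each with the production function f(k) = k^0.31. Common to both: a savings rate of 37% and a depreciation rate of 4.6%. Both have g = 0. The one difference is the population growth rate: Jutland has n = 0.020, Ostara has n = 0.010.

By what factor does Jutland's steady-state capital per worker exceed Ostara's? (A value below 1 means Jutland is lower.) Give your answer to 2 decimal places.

k*_J / k*_O ≈ 0.79

Steady-state k* = [s/(n + δ)]^(1/(1−α)), so the ratio is [ (s_J/(n + δ)_J) / (s_O/(n + δ)_O) ]^1.4493.
s_J/(n + δ)_J = 0.37/0.066 = 5.6061; s_O/(n + δ)_O = 0.37/0.056 = 6.6071.
Ratio = (5.6061/6.6071)^1.4493 = 0.8485^1.4493 ≈ 0.7881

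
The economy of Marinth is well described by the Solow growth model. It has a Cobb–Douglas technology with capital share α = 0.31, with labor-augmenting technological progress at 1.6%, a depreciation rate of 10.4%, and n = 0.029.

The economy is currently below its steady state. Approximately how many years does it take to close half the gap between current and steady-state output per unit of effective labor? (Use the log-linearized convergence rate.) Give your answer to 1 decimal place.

half-life ≈ 6.7 years

Near the steady state the convergence rate is λ = (1 − α)(n + g + δ).
λ = (1 − 0.31) × 0.149 = 0.69 × 0.149 = 0.10281
Half-life = ln 2 / λ = 0.6931 / 0.10281 ≈ 6.74 years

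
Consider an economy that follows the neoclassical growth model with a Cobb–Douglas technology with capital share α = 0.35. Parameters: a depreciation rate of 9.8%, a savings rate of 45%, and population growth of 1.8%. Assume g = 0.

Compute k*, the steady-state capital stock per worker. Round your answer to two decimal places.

In steady state, investment equals break-even investment: s·k^α = (n + δ)·k.
Dividing both sides by k: k^(1−α) = s / (n + δ).
k^0.65 = 0.45 / (0.018 + 0.098) = 0.45 / 0.116 = 3.8793
k* = 3.8793^(1/0.65) ≈ 8.0496

k* = 8.05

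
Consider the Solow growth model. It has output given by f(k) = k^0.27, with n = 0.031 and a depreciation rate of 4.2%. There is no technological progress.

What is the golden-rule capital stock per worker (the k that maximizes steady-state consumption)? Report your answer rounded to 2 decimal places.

The golden rule sets f'(k) = n + δ, i.e. α·k^(α−1) = n + δ.
So k^(1−α) = α / (n + δ) = 0.27 / 0.073 = 3.6986.
k_gold = 3.6986^(1/0.73) ≈ 5.9998

k_gold ≈ 6.00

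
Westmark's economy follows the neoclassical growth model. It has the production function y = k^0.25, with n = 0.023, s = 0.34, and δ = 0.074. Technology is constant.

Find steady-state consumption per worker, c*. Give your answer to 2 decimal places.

c* ≈ 1.00

In steady state, investment equals break-even investment: s·k^α = (n + δ)·k.
Dividing both sides by k: k^(1−α) = s / (n + δ).
k^0.75 = 0.34 / (0.023 + 0.074) = 0.34 / 0.097 = 3.5052
k* = 3.5052^(1/0.75) ≈ 5.3246
y* = (k*)^α = 5.3246^0.25 ≈ 1.5190
c* = (1 − s)·y* = (1 − 0.34) × 1.5190 ≈ 1.0025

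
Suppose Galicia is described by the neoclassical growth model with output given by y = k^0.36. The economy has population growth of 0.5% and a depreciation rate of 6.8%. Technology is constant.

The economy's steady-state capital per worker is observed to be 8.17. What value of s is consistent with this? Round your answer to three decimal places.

Steady state requires s·f(k) = (n + δ)·k, i.e. s·k^α = (n + δ)·k.
So s / (n + δ) = (k*)^(1−α) = 8.17^0.64 = 3.8355.
Therefore s = 3.8355 × (n + δ) = 3.8355 × 0.073 = 0.2800.

s ≈ 0.280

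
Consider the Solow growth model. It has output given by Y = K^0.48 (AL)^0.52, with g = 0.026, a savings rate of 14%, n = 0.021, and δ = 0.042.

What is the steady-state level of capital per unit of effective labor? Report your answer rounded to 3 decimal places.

In steady state, investment equals break-even investment: s·k^α = (n + g + δ)·k.
Rearranging, k^(1−α) = s / (n + g + δ).
k^0.52 = 0.14 / (0.021 + 0.026 + 0.042) = 0.14 / 0.089 = 1.5730
k* = 1.5730^(1/0.52) ≈ 2.3896

k* = 2.390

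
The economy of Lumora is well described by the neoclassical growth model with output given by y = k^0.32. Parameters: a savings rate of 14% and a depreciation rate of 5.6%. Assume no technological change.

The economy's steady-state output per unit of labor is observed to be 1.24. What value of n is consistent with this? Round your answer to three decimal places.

n ≈ 0.033

Steady state requires s·f(k) = (n + δ)·k, i.e. s·k^α = (n + δ)·k.
Since y* = [s/(n + δ)]^(α/(1−α)), we have s/(n + δ) = (y*)^((1−α)/α) = 1.24^2.125 = 1.5795.
Therefore n + δ = s / 1.5795 = 0.14 / 1.5795 = 0.0886, so n = 0.0886 − 0.056 = 0.0326.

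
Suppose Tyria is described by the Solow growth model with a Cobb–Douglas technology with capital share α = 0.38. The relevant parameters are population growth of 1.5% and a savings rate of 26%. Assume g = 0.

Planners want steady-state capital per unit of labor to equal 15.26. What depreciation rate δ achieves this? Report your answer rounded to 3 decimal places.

At the steady state, Δk = 0, so s·k^α = (n + δ)·k.
So s / (n + δ) = (k*)^(1−α) = 15.26^0.62 = 5.4176.
Therefore n + δ = s / 5.4176 = 0.26 / 5.4176 = 0.0480, so δ = 0.0480 − 0.015 = 0.0330.

δ ≈ 0.033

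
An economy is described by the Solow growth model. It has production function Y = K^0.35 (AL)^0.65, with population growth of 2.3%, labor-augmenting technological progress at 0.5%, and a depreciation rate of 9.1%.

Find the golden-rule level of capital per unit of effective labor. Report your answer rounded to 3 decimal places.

The golden rule sets f'(k) = n + g + δ, i.e. α·k^(α−1) = n + g + δ.
So k^(1−α) = α / (n + g + δ) = 0.35 / 0.119 = 2.9412.
k_gold = 2.9412^(1/0.65) ≈ 5.2578

k_gold ≈ 5.258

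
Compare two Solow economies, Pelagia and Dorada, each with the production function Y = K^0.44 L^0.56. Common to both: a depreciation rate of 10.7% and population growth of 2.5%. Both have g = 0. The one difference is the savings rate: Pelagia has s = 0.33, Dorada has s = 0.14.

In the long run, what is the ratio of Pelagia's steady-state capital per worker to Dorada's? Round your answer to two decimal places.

Steady-state k* = [s/(n + δ)]^(1/(1−α)), so the ratio is [ (s_P/(n + δ)_P) / (s_D/(n + δ)_D) ]^1.7857.
s_P/(n + δ)_P = 0.33/0.132 = 2.5000; s_D/(n + δ)_D = 0.14/0.132 = 1.0606.
Ratio = (2.5000/1.0606)^1.7857 = 2.3572^1.7857 ≈ 4.6237

k*_P / k*_D ≈ 4.62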